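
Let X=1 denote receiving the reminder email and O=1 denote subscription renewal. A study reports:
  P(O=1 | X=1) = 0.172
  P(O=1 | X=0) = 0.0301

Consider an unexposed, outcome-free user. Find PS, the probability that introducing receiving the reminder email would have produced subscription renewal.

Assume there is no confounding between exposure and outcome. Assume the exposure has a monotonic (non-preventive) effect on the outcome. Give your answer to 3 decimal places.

Let p₁ = 0.172, p₀ = 0.0301.
Under exogeneity and monotonicity, PS = (p₁ − p₀) / (1 − p₀).
PS = (0.172 − 0.0301) / (1 − 0.0301) = 0.1419 / 0.9699 ≈ 0.1463

PS ≈ 0.146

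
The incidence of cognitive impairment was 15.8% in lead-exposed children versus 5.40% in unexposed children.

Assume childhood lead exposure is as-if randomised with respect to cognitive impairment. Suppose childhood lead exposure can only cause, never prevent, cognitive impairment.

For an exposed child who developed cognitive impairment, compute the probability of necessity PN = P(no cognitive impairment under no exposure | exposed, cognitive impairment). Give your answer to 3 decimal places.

p₁ = 0.158, p₀ = 0.054.
Under exogeneity and monotonicity, PN = (p₁ − p₀) / p₁.
PN = (0.158 − 0.054) / 0.158 = 0.104 / 0.158 ≈ 0.6582

PN ≈ 0.658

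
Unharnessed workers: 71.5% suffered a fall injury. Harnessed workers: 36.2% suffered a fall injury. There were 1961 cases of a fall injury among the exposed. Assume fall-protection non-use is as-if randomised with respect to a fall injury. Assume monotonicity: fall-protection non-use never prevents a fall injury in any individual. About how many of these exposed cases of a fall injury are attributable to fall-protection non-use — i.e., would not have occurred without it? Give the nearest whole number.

about 968 cases

p₁ = 0.715, p₀ = 0.362.
PN = (p₁ − p₀)/p₁ = (0.715 − 0.362) / 0.715 ≈ 0.49371.
Attributable cases ≈ PN × (exposed cases) = 0.49371 × 1961 ≈ 968.16.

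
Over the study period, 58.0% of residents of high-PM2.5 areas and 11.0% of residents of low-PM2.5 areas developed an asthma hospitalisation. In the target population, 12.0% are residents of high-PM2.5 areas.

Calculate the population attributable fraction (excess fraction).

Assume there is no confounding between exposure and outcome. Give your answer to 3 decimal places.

PAF ≈ 0.339

p₁ = 0.58, p₀ = 0.11.
Overall risk P(Y=1) = π·p₁ + (1−π)·p₀ = 0.12×0.58 + 0.88×0.11 = 0.1664.
Under exogeneity, PAF = [P(Y=1) − p₀] / P(Y=1).
PAF = (0.1664 − 0.11) / 0.1664 ≈ 0.3389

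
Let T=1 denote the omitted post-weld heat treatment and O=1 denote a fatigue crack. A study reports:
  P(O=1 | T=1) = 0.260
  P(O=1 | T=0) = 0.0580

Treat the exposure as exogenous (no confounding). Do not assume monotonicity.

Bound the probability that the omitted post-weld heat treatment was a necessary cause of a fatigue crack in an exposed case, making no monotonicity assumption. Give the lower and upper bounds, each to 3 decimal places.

0.777 ≤ PN ≤ 1.000

Let p₁ = 0.26, p₀ = 0.058.
Under exogeneity alone the bounds on PN are max{0,(p₁−p₀)/p₁} ≤ PN ≤ min{1,(1−p₀)/p₁}.
  lower = (p₁ − p₀)/p₁ = 0.202 / 0.26 ≈ 0.7769
  upper = min{1, (1 − p₀)/p₁} = 0.942 / 0.26 ≈ 3.6231 → capped at 1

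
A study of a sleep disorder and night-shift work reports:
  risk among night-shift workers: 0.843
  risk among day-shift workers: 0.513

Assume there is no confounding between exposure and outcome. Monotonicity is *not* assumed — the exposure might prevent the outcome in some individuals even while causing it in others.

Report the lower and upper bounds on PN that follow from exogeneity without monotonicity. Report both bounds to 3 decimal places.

Let p₁ = 0.843, p₀ = 0.513.
Under exogeneity alone the bounds on PN are max{0,(p₁−p₀)/p₁} ≤ PN ≤ min{1,(1−p₀)/p₁}.
  lower = (p₁ − p₀)/p₁ = 0.33 / 0.843 ≈ 0.3915
  upper = min{1, (1 − p₀)/p₁} = 0.487 / 0.843 ≈ 0.5777

0.391 ≤ PN ≤ 0.578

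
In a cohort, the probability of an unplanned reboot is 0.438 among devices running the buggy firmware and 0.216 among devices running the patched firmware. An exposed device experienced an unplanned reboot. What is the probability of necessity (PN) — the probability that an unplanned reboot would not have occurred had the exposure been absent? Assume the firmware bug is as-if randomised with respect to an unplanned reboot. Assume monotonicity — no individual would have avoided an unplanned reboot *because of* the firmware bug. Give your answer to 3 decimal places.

PN ≈ 0.507

Let p₁ = 0.438, p₀ = 0.216.
Under exogeneity and monotonicity, PN = (p₁ − p₀) / p₁.
PN = (0.438 − 0.216) / 0.438 = 0.222 / 0.438 ≈ 0.5068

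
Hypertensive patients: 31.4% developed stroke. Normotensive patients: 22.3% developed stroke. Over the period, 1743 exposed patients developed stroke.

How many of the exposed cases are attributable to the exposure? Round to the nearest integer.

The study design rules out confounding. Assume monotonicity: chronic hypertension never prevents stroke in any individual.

about 505 cases

p₁ = 0.314, p₀ = 0.223.
PN = (p₁ − p₀)/p₁ = (0.314 − 0.223) / 0.314 ≈ 0.28981.
Attributable cases ≈ PN × (exposed cases) = 0.28981 × 1743 ≈ 505.14.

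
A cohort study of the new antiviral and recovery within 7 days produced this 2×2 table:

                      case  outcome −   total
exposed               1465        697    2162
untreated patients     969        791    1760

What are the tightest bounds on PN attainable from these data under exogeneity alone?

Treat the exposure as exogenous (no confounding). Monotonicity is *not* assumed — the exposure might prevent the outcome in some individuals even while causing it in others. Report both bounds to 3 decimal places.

0.187 ≤ PN ≤ 0.663

p₁ = P(outcome | exposed) = 1465/2162 = 0.67761
p₀ = P(outcome | unexposed) = 969/1760 = 0.55057
Under exogeneity alone the bounds on PN are max{0,(p₁−p₀)/p₁} ≤ PN ≤ min{1,(1−p₀)/p₁}.
  lower = (p₁ − p₀)/p₁ = 0.12705 / 0.67761 ≈ 0.1875
  upper = min{1, (1 − p₀)/p₁} = 0.44943 / 0.67761 ≈ 0.6633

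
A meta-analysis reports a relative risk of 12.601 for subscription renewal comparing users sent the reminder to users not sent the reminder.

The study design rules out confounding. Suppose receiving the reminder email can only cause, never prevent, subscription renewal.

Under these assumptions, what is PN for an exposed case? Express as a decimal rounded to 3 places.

PN ≈ 0.921

Under exogeneity and monotonicity, PN = (RR − 1) / RR = 1 − 1/RR.
PN = (12.601 − 1) / 12.601 = 11.6 / 12.601 ≈ 0.9206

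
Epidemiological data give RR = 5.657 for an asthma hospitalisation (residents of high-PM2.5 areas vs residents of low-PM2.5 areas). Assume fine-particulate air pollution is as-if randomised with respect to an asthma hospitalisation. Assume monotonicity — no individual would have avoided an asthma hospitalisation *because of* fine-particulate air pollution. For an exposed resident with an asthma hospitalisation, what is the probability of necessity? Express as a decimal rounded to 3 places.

Under exogeneity and monotonicity, PN = (RR − 1) / RR = 1 − 1/RR.
PN = (5.657 − 1) / 5.657 = 4.657 / 5.657 ≈ 0.8232

PN ≈ 0.823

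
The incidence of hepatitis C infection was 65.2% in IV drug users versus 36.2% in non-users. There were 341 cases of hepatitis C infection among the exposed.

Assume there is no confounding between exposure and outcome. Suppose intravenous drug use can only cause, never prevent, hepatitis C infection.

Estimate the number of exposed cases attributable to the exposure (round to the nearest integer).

about 152 cases

p₁ = 0.652, p₀ = 0.362.
PN = (p₁ − p₀)/p₁ = (0.652 − 0.362) / 0.652 ≈ 0.44479.
Attributable cases ≈ PN × (exposed cases) = 0.44479 × 341 ≈ 151.67.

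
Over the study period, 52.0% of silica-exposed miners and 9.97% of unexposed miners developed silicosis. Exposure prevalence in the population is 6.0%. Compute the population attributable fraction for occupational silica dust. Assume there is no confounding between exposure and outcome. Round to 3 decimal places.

p₁ = 0.52, p₀ = 0.0997.
Overall risk P(Y=1) = π·p₁ + (1−π)·p₀ = 0.06×0.52 + 0.94×0.0997 = 0.12492.
Under exogeneity, PAF = [P(Y=1) − p₀] / P(Y=1).
PAF = (0.12492 − 0.0997) / 0.12492 ≈ 0.2019

PAF ≈ 0.202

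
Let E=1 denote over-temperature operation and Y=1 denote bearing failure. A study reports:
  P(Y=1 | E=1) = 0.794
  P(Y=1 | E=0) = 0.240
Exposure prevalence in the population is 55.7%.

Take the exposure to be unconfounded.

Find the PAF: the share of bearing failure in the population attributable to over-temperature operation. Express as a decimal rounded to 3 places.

PAF ≈ 0.563

Let p₁ = 0.794, p₀ = 0.24.
Overall risk P(Y=1) = π·p₁ + (1−π)·p₀ = 0.557×0.794 + 0.443×0.24 = 0.54858.
Under exogeneity, PAF = [P(Y=1) − p₀] / P(Y=1).
PAF = (0.54858 − 0.24) / 0.54858 ≈ 0.5625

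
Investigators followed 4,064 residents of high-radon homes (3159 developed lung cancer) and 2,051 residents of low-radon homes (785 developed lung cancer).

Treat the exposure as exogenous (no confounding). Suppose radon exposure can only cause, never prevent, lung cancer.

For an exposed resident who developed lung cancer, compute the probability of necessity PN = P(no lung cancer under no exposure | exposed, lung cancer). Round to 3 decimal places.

PN ≈ 0.508

p₁ = P(outcome | exposed) = 3159/4064 = 0.77731
p₀ = P(outcome | unexposed) = 785/2051 = 0.38274
Under exogeneity and monotonicity, PN = (p₁ − p₀) / p₁.
PN = (0.77731 − 0.38274) / 0.77731 = 0.39457 / 0.77731 ≈ 0.5076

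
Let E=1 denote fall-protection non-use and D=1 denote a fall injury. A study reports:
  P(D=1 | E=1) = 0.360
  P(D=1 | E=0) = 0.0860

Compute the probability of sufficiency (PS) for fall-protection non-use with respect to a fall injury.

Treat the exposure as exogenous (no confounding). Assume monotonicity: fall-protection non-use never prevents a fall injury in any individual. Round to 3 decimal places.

PS ≈ 0.300

Let p₁ = 0.36, p₀ = 0.086.
Under exogeneity and monotonicity, PS = (p₁ − p₀) / (1 − p₀).
PS = (0.36 − 0.086) / (1 − 0.086) = 0.274 / 0.914 ≈ 0.2998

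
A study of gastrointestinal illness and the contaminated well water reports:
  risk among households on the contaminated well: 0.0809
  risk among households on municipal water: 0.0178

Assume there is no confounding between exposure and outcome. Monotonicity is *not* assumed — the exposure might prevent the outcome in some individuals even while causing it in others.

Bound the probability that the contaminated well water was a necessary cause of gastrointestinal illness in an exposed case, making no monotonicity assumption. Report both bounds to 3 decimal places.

Let p₁ = 0.0809, p₀ = 0.0178.
Under exogeneity alone the bounds on PN are max{0,(p₁−p₀)/p₁} ≤ PN ≤ min{1,(1−p₀)/p₁}.
  lower = (p₁ − p₀)/p₁ = 0.0631 / 0.0809 ≈ 0.7800
  upper = min{1, (1 − p₀)/p₁} = 0.9822 / 0.0809 ≈ 12.1409 → capped at 1

0.780 ≤ PN ≤ 1.000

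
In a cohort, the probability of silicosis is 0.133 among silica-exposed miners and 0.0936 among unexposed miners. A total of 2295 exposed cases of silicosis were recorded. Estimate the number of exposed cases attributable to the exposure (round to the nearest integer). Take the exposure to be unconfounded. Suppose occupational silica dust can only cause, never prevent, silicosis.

about 680 cases

Let p₁ = 0.133, p₀ = 0.0936.
PN = (p₁ − p₀)/p₁ = (0.133 − 0.0936) / 0.133 ≈ 0.29624.
Attributable cases ≈ PN × (exposed cases) = 0.29624 × 2295 ≈ 679.87.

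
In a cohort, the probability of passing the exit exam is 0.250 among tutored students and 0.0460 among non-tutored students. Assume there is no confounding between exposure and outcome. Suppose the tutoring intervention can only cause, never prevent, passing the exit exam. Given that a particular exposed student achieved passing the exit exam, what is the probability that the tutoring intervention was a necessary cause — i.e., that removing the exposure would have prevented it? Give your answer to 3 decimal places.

PN ≈ 0.816

Let p₁ = 0.25, p₀ = 0.046.
Under exogeneity and monotonicity, PN = (p₁ − p₀) / p₁.
PN = (0.25 − 0.046) / 0.25 = 0.204 / 0.25 ≈ 0.8160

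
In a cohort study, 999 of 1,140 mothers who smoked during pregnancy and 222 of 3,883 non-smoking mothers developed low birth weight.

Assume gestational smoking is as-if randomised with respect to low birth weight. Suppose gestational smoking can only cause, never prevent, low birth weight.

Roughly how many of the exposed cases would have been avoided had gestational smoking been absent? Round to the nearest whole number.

about 934 cases

p₁ = P(outcome | exposed) = 999/1140 = 0.87632
p₀ = P(outcome | unexposed) = 222/3883 = 0.057172
PN = (p₁ − p₀)/p₁ = (0.87632 − 0.057172) / 0.87632 ≈ 0.93476.
Attributable cases ≈ PN × (exposed cases) = 0.93476 × 999 ≈ 933.82.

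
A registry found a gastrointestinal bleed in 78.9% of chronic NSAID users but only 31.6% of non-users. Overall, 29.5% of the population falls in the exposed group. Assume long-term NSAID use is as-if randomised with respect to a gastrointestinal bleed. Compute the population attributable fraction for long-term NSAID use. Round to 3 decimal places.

p₁ = 0.789, p₀ = 0.316.
Overall risk P(Y=1) = π·p₁ + (1−π)·p₀ = 0.295×0.789 + 0.705×0.316 = 0.45554.
Under exogeneity, PAF = [P(Y=1) − p₀] / P(Y=1).
PAF = (0.45554 − 0.316) / 0.45554 ≈ 0.3063

PAF ≈ 0.306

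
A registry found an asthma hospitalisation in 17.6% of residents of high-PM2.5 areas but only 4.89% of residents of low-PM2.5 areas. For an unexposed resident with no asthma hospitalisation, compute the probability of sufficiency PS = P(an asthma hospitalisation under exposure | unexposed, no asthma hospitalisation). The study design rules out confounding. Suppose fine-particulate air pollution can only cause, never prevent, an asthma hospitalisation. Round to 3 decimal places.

p₁ = 0.176, p₀ = 0.0489.
Under exogeneity and monotonicity, PS = (p₁ − p₀) / (1 − p₀).
PS = (0.176 − 0.0489) / (1 − 0.0489) = 0.1271 / 0.9511 ≈ 0.1336

PS ≈ 0.134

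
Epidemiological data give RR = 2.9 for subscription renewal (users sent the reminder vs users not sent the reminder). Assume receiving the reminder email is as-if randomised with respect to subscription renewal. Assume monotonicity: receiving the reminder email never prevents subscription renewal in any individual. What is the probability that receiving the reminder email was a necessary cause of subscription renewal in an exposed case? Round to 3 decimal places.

Under exogeneity and monotonicity, PN = (RR − 1) / RR = 1 − 1/RR.
PN = (2.9 − 1) / 2.9 = 1.9 / 2.9 ≈ 0.6552

PN ≈ 0.655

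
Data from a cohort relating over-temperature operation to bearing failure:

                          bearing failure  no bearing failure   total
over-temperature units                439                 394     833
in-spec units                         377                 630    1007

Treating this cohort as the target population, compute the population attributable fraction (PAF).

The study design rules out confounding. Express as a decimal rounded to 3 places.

p₁ = P(outcome | exposed) = 439/833 = 0.52701
p₀ = P(outcome | unexposed) = 377/1007 = 0.37438
Exposure prevalence π = 833/1840 = 0.45272; overall risk P(Y=1) = 0.44348.
Under exogeneity, PAF = [P(Y=1) − p₀]/P(Y=1).
PAF = (0.44348 − 0.37438) / 0.44348 ≈ 0.1558

PAF ≈ 0.156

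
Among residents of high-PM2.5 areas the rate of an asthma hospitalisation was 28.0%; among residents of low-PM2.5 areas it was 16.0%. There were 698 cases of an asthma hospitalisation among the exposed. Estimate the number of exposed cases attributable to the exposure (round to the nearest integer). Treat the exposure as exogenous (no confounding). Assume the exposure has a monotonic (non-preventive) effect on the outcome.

p₁ = 0.28, p₀ = 0.16.
PN = (p₁ − p₀)/p₁ = (0.28 − 0.16) / 0.28 ≈ 0.42857.
Attributable cases ≈ PN × (exposed cases) = 0.42857 × 698 ≈ 299.14.

about 299 cases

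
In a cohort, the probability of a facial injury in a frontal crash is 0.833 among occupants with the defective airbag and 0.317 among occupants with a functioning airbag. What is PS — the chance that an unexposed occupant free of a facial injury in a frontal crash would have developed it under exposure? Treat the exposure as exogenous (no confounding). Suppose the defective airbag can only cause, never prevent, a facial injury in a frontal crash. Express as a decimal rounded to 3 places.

PS ≈ 0.755

Let p₁ = 0.833, p₀ = 0.317.
Under exogeneity and monotonicity, PS = (p₁ − p₀) / (1 − p₀).
PS = (0.833 − 0.317) / (1 − 0.317) = 0.516 / 0.683 ≈ 0.7555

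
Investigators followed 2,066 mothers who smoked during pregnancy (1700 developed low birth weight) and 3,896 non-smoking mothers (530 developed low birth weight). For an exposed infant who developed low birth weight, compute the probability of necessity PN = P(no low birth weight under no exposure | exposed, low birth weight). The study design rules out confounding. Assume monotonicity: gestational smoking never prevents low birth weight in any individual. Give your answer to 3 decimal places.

p₁ = P(outcome | exposed) = 1700/2066 = 0.82285
p₀ = P(outcome | unexposed) = 530/3896 = 0.13604
Under exogeneity and monotonicity, PN = (p₁ − p₀) / p₁.
PN = (0.82285 − 0.13604) / 0.82285 = 0.68681 / 0.82285 ≈ 0.8347

PN ≈ 0.835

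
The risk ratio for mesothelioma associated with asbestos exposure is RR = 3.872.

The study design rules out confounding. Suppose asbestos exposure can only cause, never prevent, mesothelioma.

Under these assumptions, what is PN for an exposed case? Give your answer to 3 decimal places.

Under exogeneity and monotonicity, PN = (RR − 1) / RR = 1 − 1/RR.
PN = (3.872 − 1) / 3.872 = 2.872 / 3.872 ≈ 0.7417

PN ≈ 0.742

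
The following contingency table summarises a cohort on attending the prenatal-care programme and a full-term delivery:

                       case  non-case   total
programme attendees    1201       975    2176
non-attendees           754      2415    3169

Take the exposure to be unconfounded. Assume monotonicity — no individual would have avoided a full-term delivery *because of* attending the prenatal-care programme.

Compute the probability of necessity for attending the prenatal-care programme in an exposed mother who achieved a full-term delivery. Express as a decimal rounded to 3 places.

PN ≈ 0.569

p₁ = P(outcome | exposed) = 1201/2176 = 0.55193
p₀ = P(outcome | unexposed) = 754/3169 = 0.23793
Under exogeneity and monotonicity, PN = (p₁ − p₀) / p₁.
PN = (0.55193 − 0.23793) / 0.55193 = 0.314 / 0.55193 ≈ 0.5689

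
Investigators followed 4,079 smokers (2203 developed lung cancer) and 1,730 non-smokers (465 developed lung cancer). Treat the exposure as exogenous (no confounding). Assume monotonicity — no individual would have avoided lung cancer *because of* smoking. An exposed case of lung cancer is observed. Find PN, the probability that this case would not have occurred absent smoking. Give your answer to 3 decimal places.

PN ≈ 0.502

p₁ = P(outcome | exposed) = 2203/4079 = 0.54008
p₀ = P(outcome | unexposed) = 465/1730 = 0.26879
Under exogeneity and monotonicity, PN = (p₁ − p₀) / p₁.
PN = (0.54008 − 0.26879) / 0.54008 = 0.2713 / 0.54008 ≈ 0.5023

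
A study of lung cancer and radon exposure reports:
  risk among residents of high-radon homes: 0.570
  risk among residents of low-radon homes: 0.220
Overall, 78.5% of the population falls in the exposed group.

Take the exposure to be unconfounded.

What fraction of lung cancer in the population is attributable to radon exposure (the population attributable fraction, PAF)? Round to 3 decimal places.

PAF ≈ 0.555

Let p₁ = 0.57, p₀ = 0.22.
Overall risk P(Y=1) = π·p₁ + (1−π)·p₀ = 0.785×0.57 + 0.215×0.22 = 0.49475.
Under exogeneity, PAF = [P(Y=1) − p₀] / P(Y=1).
PAF = (0.49475 − 0.22) / 0.49475 ≈ 0.5553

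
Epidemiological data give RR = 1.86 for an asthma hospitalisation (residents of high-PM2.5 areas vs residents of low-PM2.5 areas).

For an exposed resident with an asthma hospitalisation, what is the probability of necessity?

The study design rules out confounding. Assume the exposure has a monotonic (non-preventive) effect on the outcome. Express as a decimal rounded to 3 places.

PN ≈ 0.462

Under exogeneity and monotonicity, PN = (RR − 1) / RR = 1 − 1/RR.
PN = (1.86 − 1) / 1.86 = 0.86 / 1.86 ≈ 0.4624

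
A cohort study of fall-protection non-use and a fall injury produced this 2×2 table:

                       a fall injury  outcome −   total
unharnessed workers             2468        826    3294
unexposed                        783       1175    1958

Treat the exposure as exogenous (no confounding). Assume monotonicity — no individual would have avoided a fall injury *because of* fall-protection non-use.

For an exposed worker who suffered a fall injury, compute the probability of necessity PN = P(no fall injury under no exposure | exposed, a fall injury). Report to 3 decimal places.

PN ≈ 0.466

p₁ = P(outcome | exposed) = 2468/3294 = 0.74924
p₀ = P(outcome | unexposed) = 783/1958 = 0.3999
Under exogeneity and monotonicity, PN = (p₁ − p₀)/p₁.
PN = (0.74924 − 0.3999) / 0.74924 ≈ 0.4663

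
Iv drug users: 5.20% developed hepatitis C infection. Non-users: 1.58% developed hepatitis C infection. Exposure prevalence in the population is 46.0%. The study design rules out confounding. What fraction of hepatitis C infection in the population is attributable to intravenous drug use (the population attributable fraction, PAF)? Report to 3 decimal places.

p₁ = 0.052, p₀ = 0.0158.
Overall risk P(Y=1) = π·p₁ + (1−π)·p₀ = 0.46×0.052 + 0.54×0.0158 = 0.032452.
Under exogeneity, PAF = [P(Y=1) − p₀] / P(Y=1).
PAF = (0.032452 − 0.0158) / 0.032452 ≈ 0.5131

PAF ≈ 0.513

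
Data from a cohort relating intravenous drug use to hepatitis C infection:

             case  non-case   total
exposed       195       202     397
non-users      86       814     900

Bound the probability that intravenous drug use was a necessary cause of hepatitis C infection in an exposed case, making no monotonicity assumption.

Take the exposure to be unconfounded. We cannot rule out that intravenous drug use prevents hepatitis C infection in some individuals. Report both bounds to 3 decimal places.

p₁ = P(outcome | exposed) = 195/397 = 0.49118
p₀ = P(outcome | unexposed) = 86/900 = 0.095556
Under exogeneity alone the bounds on PN are max{0,(p₁−p₀)/p₁} ≤ PN ≤ min{1,(1−p₀)/p₁}.
  lower = (p₁ − p₀)/p₁ = 0.39563 / 0.49118 ≈ 0.8055
  upper = min{1, (1 − p₀)/p₁} = 0.90444 / 0.49118 ≈ 1.8414 → capped at 1

0.805 ≤ PN ≤ 1.000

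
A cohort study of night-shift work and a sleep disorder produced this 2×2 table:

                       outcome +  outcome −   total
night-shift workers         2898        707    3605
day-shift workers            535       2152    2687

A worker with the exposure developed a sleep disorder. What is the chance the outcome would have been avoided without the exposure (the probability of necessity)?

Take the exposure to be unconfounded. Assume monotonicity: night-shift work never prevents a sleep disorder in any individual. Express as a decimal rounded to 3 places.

PN ≈ 0.752

p₁ = P(outcome | exposed) = 2898/3605 = 0.80388
p₀ = P(outcome | unexposed) = 535/2687 = 0.19911
Under exogeneity and monotonicity, PN = (p₁ − p₀)/p₁.
PN = (0.80388 − 0.19911) / 0.80388 ≈ 0.7523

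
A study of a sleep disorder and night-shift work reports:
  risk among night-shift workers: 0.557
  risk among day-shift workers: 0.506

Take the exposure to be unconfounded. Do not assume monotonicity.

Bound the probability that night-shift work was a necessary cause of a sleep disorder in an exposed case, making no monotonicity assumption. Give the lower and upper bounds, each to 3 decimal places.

0.092 ≤ PN ≤ 0.887

Let p₁ = 0.557, p₀ = 0.506.
Under exogeneity alone the bounds on PN are max{0,(p₁−p₀)/p₁} ≤ PN ≤ min{1,(1−p₀)/p₁}.
  lower = (p₁ − p₀)/p₁ = 0.051 / 0.557 ≈ 0.0916
  upper = min{1, (1 − p₀)/p₁} = 0.494 / 0.557 ≈ 0.8869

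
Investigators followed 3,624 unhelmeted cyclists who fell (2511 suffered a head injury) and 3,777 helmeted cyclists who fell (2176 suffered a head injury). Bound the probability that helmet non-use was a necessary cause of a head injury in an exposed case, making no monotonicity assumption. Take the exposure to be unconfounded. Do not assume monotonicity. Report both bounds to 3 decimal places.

0.169 ≤ PN ≤ 0.612

p₁ = P(outcome | exposed) = 2511/3624 = 0.69288
p₀ = P(outcome | unexposed) = 2176/3777 = 0.57612
Under exogeneity alone the bounds on PN are max{0,(p₁−p₀)/p₁} ≤ PN ≤ min{1,(1−p₀)/p₁}.
  lower = (p₁ − p₀)/p₁ = 0.11676 / 0.69288 ≈ 0.1685
  upper = min{1, (1 − p₀)/p₁} = 0.42388 / 0.69288 ≈ 0.6118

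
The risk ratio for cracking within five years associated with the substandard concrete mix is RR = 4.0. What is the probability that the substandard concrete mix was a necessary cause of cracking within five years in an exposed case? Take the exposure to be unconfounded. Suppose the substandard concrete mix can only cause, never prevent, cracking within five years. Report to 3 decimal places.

Under exogeneity and monotonicity, PN = (RR − 1) / RR = 1 − 1/RR.
PN = (4.0 − 1) / 4.0 = 3 / 4.0 ≈ 0.7500

PN ≈ 0.750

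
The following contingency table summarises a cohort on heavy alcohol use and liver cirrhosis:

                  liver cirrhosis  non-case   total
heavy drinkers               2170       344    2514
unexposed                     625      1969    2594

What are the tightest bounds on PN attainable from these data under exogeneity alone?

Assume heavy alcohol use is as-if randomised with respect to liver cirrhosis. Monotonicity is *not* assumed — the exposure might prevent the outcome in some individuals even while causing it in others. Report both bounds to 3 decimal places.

0.721 ≤ PN ≤ 0.879

p₁ = P(outcome | exposed) = 2170/2514 = 0.86317
p₀ = P(outcome | unexposed) = 625/2594 = 0.24094
Under exogeneity alone the bounds on PN are max{0,(p₁−p₀)/p₁} ≤ PN ≤ min{1,(1−p₀)/p₁}.
  lower = (p₁ − p₀)/p₁ = 0.62223 / 0.86317 ≈ 0.7209
  upper = min{1, (1 − p₀)/p₁} = 0.75906 / 0.86317 ≈ 0.8794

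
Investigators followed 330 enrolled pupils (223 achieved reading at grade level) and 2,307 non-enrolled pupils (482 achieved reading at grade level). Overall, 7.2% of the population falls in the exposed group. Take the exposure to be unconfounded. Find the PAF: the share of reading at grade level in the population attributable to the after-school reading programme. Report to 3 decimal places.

PAF ≈ 0.139

p₁ = P(outcome | exposed) = 223/330 = 0.67576
p₀ = P(outcome | unexposed) = 482/2307 = 0.20893
Overall risk P(Y=1) = π·p₁ + (1−π)·p₀ = 0.072×0.67576 + 0.928×0.20893 = 0.24254.
Under exogeneity, PAF = [P(Y=1) − p₀] / P(Y=1).
PAF = (0.24254 − 0.20893) / 0.24254 ≈ 0.1386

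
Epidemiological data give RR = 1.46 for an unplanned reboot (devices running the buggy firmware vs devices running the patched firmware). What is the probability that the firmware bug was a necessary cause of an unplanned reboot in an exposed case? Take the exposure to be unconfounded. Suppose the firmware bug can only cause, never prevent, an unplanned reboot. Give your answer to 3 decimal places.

Under exogeneity and monotonicity, PN = (RR − 1) / RR = 1 − 1/RR.
PN = (1.46 − 1) / 1.46 = 0.46 / 1.46 ≈ 0.3151

PN ≈ 0.315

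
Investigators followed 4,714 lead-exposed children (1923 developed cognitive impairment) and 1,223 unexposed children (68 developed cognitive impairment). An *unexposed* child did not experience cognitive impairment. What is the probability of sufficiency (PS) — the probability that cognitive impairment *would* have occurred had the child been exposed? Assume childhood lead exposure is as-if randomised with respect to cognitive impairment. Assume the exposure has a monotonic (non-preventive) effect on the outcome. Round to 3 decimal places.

p₁ = P(outcome | exposed) = 1923/4714 = 0.40793
p₀ = P(outcome | unexposed) = 68/1223 = 0.055601
Under exogeneity and monotonicity, PS = (p₁ − p₀) / (1 − p₀).
PS = (0.40793 − 0.055601) / (1 − 0.055601) = 0.35233 / 0.9444 ≈ 0.3731

PS ≈ 0.373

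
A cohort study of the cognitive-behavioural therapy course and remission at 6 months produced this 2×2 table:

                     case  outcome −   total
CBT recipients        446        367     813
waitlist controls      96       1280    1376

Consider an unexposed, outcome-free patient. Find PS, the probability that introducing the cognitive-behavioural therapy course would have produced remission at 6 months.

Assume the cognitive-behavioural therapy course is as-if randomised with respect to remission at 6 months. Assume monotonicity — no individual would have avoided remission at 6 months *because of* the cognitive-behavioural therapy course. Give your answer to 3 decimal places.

p₁ = P(outcome | exposed) = 446/813 = 0.54859
p₀ = P(outcome | unexposed) = 96/1376 = 0.069767
Under exogeneity and monotonicity, PS = (p₁ − p₀) / (1 − p₀).
PS = (0.54859 − 0.069767) / (1 − 0.069767) = 0.47882 / 0.93023 ≈ 0.5147

PS ≈ 0.515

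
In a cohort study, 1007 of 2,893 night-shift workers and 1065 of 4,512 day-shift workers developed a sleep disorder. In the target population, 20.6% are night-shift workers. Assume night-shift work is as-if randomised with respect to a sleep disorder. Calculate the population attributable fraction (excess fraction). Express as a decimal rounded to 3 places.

p₁ = P(outcome | exposed) = 1007/2893 = 0.34808
p₀ = P(outcome | unexposed) = 1065/4512 = 0.23604
Overall risk P(Y=1) = π·p₁ + (1−π)·p₀ = 0.206×0.34808 + 0.794×0.23604 = 0.25912.
Under exogeneity, PAF = [P(Y=1) − p₀] / P(Y=1).
PAF = (0.25912 − 0.23604) / 0.25912 ≈ 0.0891

PAF ≈ 0.089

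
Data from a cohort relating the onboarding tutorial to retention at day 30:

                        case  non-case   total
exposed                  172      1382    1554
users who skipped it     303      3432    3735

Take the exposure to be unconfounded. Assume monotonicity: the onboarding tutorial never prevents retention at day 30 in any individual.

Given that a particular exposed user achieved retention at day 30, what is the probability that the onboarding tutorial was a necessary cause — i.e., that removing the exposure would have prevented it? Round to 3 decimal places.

PN ≈ 0.267

p₁ = P(outcome | exposed) = 172/1554 = 0.11068
p₀ = P(outcome | unexposed) = 303/3735 = 0.081124
Under exogeneity and monotonicity, PN = (p₁ − p₀) / p₁.
PN = (0.11068 − 0.081124) / 0.11068 = 0.029558 / 0.11068 ≈ 0.2670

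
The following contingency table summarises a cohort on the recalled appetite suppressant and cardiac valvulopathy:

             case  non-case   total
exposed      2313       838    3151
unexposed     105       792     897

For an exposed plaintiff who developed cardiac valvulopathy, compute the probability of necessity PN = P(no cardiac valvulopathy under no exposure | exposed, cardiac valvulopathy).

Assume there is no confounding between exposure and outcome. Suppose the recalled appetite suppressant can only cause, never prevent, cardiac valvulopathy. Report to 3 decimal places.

p₁ = P(outcome | exposed) = 2313/3151 = 0.73405
p₀ = P(outcome | unexposed) = 105/897 = 0.11706
Under exogeneity and monotonicity, PN = (p₁ − p₀)/p₁.
PN = (0.73405 − 0.11706) / 0.73405 ≈ 0.8405

PN ≈ 0.841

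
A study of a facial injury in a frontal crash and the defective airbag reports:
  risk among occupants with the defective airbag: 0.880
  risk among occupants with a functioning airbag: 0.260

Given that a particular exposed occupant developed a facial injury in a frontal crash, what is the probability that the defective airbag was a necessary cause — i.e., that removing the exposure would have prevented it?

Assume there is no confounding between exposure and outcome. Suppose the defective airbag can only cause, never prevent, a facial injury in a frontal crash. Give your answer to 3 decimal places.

PN ≈ 0.705

Let p₁ = 0.88, p₀ = 0.26.
Under exogeneity and monotonicity, PN = (p₁ − p₀) / p₁.
PN = (0.88 − 0.26) / 0.88 = 0.62 / 0.88 ≈ 0.7045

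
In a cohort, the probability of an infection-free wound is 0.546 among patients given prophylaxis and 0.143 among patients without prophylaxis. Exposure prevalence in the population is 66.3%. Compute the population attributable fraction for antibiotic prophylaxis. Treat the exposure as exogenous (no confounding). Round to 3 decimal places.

PAF ≈ 0.651

Let p₁ = 0.546, p₀ = 0.143.
Overall risk P(Y=1) = π·p₁ + (1−π)·p₀ = 0.663×0.546 + 0.337×0.143 = 0.41019.
Under exogeneity, PAF = [P(Y=1) − p₀] / P(Y=1).
PAF = (0.41019 − 0.143) / 0.41019 ≈ 0.6514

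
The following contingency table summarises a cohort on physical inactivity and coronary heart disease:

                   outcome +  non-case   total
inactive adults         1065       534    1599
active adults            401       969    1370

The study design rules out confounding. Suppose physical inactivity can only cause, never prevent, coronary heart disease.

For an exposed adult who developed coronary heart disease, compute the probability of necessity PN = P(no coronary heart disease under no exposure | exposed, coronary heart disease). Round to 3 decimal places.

p₁ = P(outcome | exposed) = 1065/1599 = 0.66604
p₀ = P(outcome | unexposed) = 401/1370 = 0.2927
Under exogeneity and monotonicity, PN = (p₁ − p₀)/p₁.
PN = (0.66604 − 0.2927) / 0.66604 ≈ 0.5605

PN ≈ 0.561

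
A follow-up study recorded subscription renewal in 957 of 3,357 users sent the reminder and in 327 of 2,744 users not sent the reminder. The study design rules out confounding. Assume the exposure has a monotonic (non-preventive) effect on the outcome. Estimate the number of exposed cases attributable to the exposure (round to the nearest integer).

about 557 cases

p₁ = P(outcome | exposed) = 957/3357 = 0.28508
p₀ = P(outcome | unexposed) = 327/2744 = 0.11917
PN = (p₁ − p₀)/p₁ = (0.28508 − 0.11917) / 0.28508 ≈ 0.58197.
Attributable cases ≈ PN × (exposed cases) = 0.58197 × 957 ≈ 556.95.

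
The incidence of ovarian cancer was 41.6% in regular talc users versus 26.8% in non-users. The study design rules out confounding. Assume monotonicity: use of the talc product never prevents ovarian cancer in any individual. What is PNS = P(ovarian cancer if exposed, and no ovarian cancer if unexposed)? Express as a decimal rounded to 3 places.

PNS ≈ 0.148

p₁ = 0.416, p₀ = 0.268.
Under exogeneity and monotonicity, PNS = p₁ − p₀.
PNS = 0.416 − 0.268 = 0.148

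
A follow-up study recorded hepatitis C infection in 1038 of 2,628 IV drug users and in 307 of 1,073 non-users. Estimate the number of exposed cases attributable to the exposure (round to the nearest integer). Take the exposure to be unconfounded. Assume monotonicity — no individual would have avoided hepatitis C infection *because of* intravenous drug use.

p₁ = P(outcome | exposed) = 1038/2628 = 0.39498
p₀ = P(outcome | unexposed) = 307/1073 = 0.28611
PN = (p₁ − p₀)/p₁ = (0.39498 − 0.28611) / 0.39498 ≈ 0.27562.
Attributable cases ≈ PN × (exposed cases) = 0.27562 × 1038 ≈ 286.09.

about 286 cases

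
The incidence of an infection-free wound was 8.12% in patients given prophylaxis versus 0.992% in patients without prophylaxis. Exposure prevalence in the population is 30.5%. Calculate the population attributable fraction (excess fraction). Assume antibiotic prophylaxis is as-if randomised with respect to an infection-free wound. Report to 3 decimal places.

PAF ≈ 0.687

p₁ = 0.0812, p₀ = 0.00992.
Overall risk P(Y=1) = π·p₁ + (1−π)·p₀ = 0.305×0.0812 + 0.695×0.00992 = 0.03166.
Under exogeneity, PAF = [P(Y=1) − p₀] / P(Y=1).
PAF = (0.03166 − 0.00992) / 0.03166 ≈ 0.6867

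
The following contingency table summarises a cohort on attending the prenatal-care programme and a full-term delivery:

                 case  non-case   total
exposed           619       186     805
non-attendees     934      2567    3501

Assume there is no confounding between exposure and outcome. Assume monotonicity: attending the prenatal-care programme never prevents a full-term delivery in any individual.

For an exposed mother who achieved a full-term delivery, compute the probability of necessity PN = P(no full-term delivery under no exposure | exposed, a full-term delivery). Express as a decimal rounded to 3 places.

p₁ = P(outcome | exposed) = 619/805 = 0.76894
p₀ = P(outcome | unexposed) = 934/3501 = 0.26678
Under exogeneity and monotonicity, PN = (p₁ − p₀)/p₁.
PN = (0.76894 − 0.26678) / 0.76894 ≈ 0.6531

PN ≈ 0.653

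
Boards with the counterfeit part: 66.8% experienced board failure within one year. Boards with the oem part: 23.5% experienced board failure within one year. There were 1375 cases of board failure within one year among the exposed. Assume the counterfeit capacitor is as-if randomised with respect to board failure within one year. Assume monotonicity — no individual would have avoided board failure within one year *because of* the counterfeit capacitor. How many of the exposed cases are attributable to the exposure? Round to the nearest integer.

about 891 cases

p₁ = 0.668, p₀ = 0.235.
PN = (p₁ − p₀)/p₁ = (0.668 − 0.235) / 0.668 ≈ 0.64820.
Attributable cases ≈ PN × (exposed cases) = 0.64820 × 1375 ≈ 891.28.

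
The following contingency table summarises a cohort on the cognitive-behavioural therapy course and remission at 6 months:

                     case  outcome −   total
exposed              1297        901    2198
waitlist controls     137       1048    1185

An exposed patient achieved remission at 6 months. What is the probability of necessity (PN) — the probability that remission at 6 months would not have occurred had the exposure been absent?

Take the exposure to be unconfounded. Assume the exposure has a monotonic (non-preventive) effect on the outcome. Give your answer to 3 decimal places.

PN ≈ 0.804

p₁ = P(outcome | exposed) = 1297/2198 = 0.59008
p₀ = P(outcome | unexposed) = 137/1185 = 0.11561
Under exogeneity and monotonicity, PN = (p₁ − p₀) / p₁.
PN = (0.59008 − 0.11561) / 0.59008 = 0.47447 / 0.59008 ≈ 0.8041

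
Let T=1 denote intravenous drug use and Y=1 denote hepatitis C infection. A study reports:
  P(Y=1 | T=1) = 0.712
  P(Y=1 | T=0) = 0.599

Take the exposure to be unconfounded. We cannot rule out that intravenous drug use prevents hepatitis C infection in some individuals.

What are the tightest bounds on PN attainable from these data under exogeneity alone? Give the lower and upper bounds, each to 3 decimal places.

Let p₁ = 0.712, p₀ = 0.599.
Under exogeneity alone the bounds on PN are max{0,(p₁−p₀)/p₁} ≤ PN ≤ min{1,(1−p₀)/p₁}.
  lower = (p₁ − p₀)/p₁ = 0.113 / 0.712 ≈ 0.1587
  upper = min{1, (1 − p₀)/p₁} = 0.401 / 0.712 ≈ 0.5632

0.159 ≤ PN ≤ 0.563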